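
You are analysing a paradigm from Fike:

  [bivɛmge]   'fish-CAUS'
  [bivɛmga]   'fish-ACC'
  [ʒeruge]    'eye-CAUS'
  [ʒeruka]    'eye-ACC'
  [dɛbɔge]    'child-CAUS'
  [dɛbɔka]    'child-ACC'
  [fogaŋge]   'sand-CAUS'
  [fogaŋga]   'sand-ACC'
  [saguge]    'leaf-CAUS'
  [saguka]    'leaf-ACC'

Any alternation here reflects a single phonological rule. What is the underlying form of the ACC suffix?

/-ka/

The ACC morpheme has two allomorphs, [-ga] and [-ka].
The CAUS suffix, which begins with [g], is invariant after every stem; so [g] is not altered by any rule here.
So the underlying form is /-ka/, and voiceless stops become voiced after a nasal.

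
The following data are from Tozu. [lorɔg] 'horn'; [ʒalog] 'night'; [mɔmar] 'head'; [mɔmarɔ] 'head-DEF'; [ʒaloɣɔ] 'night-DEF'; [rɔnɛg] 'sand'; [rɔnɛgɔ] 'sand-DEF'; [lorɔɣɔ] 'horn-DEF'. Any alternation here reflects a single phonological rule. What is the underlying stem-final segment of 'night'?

/ɣ/

In [ʒalog] and [ʒaloɣɔ] the final segment of 'night' alternates: [g] ~ [ɣ].
If /g/ were underlying and a rule turned it into [ɣ] before the DEF suffix, 'sand' would also alternate; but it has [g] in both [rɔnɛg] and [rɔnɛgɔ].
Therefore /ɣ/ is basic and [g] is derived by word-final hardening (voiced fricatives become stops word-finally).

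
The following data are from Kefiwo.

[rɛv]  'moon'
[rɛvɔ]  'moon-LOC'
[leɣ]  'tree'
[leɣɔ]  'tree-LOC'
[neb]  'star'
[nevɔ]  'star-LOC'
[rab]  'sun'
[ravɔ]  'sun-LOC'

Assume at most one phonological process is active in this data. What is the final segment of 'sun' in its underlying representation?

/b/

'sun' shows [b] ~ [v] at the end of the stem ([rab] vs [ravɔ]).
The stem 'moon' ([rɛv], [rɛvɔ]) shows [v] unchanged in both environments, so [v] cannot be basic with [b] derived in isolation.
So /b/ is underlying, and a rule of intervocalic spirantization — voiced stops become fricatives between vowels — gives [v].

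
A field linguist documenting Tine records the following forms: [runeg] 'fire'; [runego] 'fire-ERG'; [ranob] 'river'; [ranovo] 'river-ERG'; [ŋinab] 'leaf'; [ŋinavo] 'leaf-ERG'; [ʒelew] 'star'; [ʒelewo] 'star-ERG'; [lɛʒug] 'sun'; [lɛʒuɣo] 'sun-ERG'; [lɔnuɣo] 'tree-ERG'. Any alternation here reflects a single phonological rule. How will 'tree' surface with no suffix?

[lɔnug]

In [lɛʒug] and [lɛʒuɣo] the final segment of 'sun' alternates: [g] ~ [ɣ].
If /g/ were underlying and a rule turned it into [ɣ] before the ERG suffix, 'fire' would also alternate; but it has [g] in both [runeg] and [runego].
Therefore /ɣ/ is basic and [g] is derived by word-final hardening (voiced fricatives become stops word-finally).
From [lɔnuɣo] the stem 'tree' is /lɔnuɣ/; word-finally this yields [lɔnug].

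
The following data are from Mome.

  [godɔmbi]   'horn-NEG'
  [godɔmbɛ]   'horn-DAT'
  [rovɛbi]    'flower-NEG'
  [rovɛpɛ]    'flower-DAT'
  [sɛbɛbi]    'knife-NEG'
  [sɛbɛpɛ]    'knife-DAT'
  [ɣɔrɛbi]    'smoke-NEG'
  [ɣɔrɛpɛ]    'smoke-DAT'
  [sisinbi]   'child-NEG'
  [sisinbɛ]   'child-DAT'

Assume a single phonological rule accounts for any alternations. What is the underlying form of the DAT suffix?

/-pɛ/

The DAT morpheme has two allomorphs, [-bɛ] and [-pɛ].
The NEG suffix, which begins with [b], is invariant after every stem; so [b] is not altered by any rule here.
The DAT suffix is therefore /-pɛ/ underlyingly, with post-nasal voicing: voiceless stops become voiced after a nasal.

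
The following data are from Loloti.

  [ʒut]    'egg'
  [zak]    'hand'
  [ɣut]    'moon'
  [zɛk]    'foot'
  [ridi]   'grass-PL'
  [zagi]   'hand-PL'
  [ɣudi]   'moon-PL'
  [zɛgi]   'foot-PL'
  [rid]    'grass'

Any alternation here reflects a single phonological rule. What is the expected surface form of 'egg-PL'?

[ʒudi]

'moon' shows [t] ~ [d] at the end of the stem ([ɣut] vs [ɣudi]).
But 'grass' keeps [d] in both environments ([rid], [ridi]), so there is no rule changing /d/ to [t] in isolation.
Therefore /t/ is basic and [d] is derived by intervocalic voicing (voiceless stops become voiced between vowels).
From [ʒut] the stem 'egg' is /ʒut/; between vowels this yields [ʒudi].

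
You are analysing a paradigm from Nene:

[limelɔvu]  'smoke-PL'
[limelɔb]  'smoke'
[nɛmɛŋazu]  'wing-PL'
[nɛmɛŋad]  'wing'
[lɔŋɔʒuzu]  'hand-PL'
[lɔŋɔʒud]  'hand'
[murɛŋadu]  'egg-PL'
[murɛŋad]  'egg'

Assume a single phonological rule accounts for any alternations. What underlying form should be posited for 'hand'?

/lɔŋɔʒuz/

The root 'hand' surfaces as [lɔŋɔʒuzu] and [lɔŋɔʒud], with a stem-final [z] ~ [d] alternation.
But 'egg' keeps [d] in both environments ([murɛŋadu], [murɛŋad]), so there is no rule changing /d/ to [z] before the PL suffix.
The underlying segment must be /z/; voiced fricatives become stops word-finally, yielding [d] there.
Hence 'hand' is /lɔŋɔʒuz/ underlyingly.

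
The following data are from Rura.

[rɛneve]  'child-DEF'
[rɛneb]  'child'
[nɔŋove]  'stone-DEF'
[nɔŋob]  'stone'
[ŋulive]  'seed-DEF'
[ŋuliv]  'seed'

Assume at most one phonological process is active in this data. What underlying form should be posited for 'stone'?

The root 'stone' surfaces as [nɔŋove] and [nɔŋob], with a stem-final [v] ~ [b] alternation.
The stem 'seed' ([ŋulive], [ŋuliv]) shows [v] unchanged in both environments, so [v] cannot be basic with [b] derived in isolation.
The underlying segment must be /b/; voiced stops become fricatives between vowels, yielding [v] there.

/nɔŋob/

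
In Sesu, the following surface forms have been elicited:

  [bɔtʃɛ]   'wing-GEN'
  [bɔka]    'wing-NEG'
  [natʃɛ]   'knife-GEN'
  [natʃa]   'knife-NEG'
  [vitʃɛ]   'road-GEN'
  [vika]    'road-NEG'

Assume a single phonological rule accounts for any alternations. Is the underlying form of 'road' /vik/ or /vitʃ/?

'road' shows [tʃ] ~ [k] at the end of the stem ([vitʃɛ] vs [vika]).
The stem 'knife' ([natʃɛ], [natʃa]) shows [tʃ] unchanged in both environments, so [tʃ] cannot be basic with [k] derived before the NEG suffix.
So /k/ is underlying, and a rule of palatalization before a front vowel — /k/ becomes palato-alveolar [tʃ] before a front vowel — gives [tʃ].

/vik/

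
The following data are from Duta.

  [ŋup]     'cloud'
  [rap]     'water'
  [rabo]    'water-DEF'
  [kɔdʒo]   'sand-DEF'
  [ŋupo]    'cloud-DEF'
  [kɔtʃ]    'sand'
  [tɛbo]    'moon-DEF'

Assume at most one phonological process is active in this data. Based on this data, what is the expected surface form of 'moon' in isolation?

The root 'water' surfaces as [rabo] and [rap], with a stem-final [b] ~ [p] alternation.
The stem 'cloud' ([ŋupo], [ŋup]) shows [p] unchanged in both environments, so [p] cannot be basic with [b] derived before the DEF suffix.
The alternation reflects word-final obstruent devoicing: voiced obstruents become voiceless word-finally. /b/ is underlying.
The one attested form of 'moon', [tɛbo], shows underlying /tɛb/. Applying the same rule word-finally gives [tɛp].

[tɛp]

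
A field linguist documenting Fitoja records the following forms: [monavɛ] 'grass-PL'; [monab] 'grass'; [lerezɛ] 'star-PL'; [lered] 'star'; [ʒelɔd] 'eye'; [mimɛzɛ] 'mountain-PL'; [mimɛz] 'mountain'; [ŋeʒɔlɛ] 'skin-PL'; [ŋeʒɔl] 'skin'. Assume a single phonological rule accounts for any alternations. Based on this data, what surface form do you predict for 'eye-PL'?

In [lerezɛ] and [lered] the final segment of 'star' alternates: [z] ~ [d].
If /z/ were underlying and a rule turned it into [d] in isolation, 'mountain' would also alternate; but it has [z] in both [mimɛzɛ] and [mimɛz].
The alternation reflects intervocalic spirantization: voiced stops become fricatives between vowels. /d/ is underlying.
The one attested form of 'eye', [ʒelɔd], shows underlying /ʒelɔd/. Applying the same rule between vowels gives [ʒelɔzɛ].

[ʒelɔzɛ]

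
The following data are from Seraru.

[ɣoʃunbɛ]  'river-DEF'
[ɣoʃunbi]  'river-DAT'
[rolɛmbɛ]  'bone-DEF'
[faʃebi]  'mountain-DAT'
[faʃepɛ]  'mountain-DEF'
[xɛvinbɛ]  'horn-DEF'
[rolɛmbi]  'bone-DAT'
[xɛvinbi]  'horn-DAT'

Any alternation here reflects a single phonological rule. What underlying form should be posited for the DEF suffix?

The DEF morpheme has two allomorphs, [-bɛ] and [-pɛ].
By contrast the DAT suffix keeps its initial [b] throughout — that segment must be underlying.
The DEF suffix is therefore /-pɛ/ underlyingly, with post-nasal voicing: voiceless stops become voiced after a nasal.

/-pɛ/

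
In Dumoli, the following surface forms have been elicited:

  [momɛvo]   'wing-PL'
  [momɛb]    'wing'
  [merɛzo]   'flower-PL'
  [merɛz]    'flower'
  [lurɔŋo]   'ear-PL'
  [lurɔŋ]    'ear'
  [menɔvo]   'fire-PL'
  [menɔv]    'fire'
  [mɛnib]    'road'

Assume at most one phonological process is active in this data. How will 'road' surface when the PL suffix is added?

'wing' shows [v] ~ [b] at the end of the stem ([momɛvo] vs [momɛb]).
Compare 'fire', with invariant [v] in [menɔvo] and [menɔv]: an analysis with underlying /v/ and a rule producing [b] in isolation would wrongly predict alternation here too.
Therefore /b/ is basic and [v] is derived by intervocalic spirantization (voiced stops become fricatives between vowels).
The one attested form of 'road', [mɛnib], shows underlying /mɛnib/. Applying the same rule between vowels gives [mɛnivo].

[mɛnivo]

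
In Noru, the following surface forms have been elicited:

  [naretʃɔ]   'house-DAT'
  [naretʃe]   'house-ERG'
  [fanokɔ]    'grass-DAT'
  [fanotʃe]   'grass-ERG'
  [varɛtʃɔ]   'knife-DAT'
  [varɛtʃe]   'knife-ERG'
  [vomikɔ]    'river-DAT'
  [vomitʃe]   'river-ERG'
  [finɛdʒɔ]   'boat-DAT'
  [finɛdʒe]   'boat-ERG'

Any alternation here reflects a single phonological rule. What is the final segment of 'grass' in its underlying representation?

In [fanokɔ] and [fanotʃe] the final segment of 'grass' alternates: [k] ~ [tʃ].
The stem 'knife' ([varɛtʃɔ], [varɛtʃe]) shows [tʃ] unchanged in both environments, so [tʃ] cannot be basic with [k] derived before the DAT suffix.
Therefore /k/ is basic and [tʃ] is derived by palatalization before a front vowel (/k/ becomes palato-alveolar [tʃ] before a front vowel).

/k/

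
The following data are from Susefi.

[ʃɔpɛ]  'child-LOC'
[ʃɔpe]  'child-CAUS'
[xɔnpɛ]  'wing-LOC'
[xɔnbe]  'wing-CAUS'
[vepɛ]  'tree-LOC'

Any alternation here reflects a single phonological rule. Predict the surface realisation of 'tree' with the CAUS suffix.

The CAUS suffix surfaces as [-be] and [-pe], depending on the final segment of the stem.
By contrast the LOC suffix keeps its initial [p] throughout — that segment must be underlying.
So the underlying form is /-be/, and voiced stops become voiceless after a vowel.
After 'tree', which ends in a vowel, the suffix surfaces as [-pe], giving [vepe].

[vepe]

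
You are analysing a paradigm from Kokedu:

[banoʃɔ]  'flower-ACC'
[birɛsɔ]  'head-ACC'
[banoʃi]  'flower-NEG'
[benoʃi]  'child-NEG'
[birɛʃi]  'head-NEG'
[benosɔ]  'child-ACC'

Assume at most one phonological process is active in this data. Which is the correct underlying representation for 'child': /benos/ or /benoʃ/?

/benos/

In [benoʃi] and [benosɔ] the final segment of 'child' alternates: [ʃ] ~ [s].
The stem 'flower' ([banoʃi], [banoʃɔ]) shows [ʃ] unchanged in both environments, so [ʃ] cannot be basic with [s] derived before the ACC suffix.
The alternation reflects palatalization before a front vowel: /s/ becomes palato-alveolar [ʃ] before a front vowel. /s/ is underlying.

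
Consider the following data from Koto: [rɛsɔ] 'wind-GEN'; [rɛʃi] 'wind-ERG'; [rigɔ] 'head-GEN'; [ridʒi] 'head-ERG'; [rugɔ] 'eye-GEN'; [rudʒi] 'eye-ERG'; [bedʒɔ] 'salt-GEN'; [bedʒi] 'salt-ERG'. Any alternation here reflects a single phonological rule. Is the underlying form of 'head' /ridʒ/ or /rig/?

/rig/

'head' shows [g] ~ [dʒ] at the end of the stem ([rigɔ] vs [ridʒi]).
If /dʒ/ were underlying and a rule turned it into [g] before the GEN suffix, 'salt' would also alternate; but it has [dʒ] in both [bedʒɔ] and [bedʒi].
The alternation reflects palatalization before a front vowel: /g/ and /s/ become palato-alveolar [dʒ] and [ʃ] before a front vowel. /g/ is underlying.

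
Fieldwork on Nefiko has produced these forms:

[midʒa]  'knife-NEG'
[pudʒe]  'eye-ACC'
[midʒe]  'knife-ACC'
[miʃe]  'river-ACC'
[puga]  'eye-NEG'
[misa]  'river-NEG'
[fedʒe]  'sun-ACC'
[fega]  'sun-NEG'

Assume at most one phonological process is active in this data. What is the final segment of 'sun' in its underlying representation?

In [fega] and [fedʒe] the final segment of 'sun' alternates: [g] ~ [dʒ].
But 'knife' keeps [dʒ] in both environments ([midʒa], [midʒe]), so there is no rule changing /dʒ/ to [g] before the NEG suffix.
The underlying segment must be /g/; /g/ and /s/ become palato-alveolar [dʒ] and [ʃ] before a front vowel, yielding [dʒ] there.

/g/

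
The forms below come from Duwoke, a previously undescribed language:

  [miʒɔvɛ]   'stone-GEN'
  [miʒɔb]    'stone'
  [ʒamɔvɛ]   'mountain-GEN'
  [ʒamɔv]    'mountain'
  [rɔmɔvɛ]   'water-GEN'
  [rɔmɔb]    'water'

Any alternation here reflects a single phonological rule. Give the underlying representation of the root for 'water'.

'water' shows [v] ~ [b] at the end of the stem ([rɔmɔvɛ] vs [rɔmɔb]).
The stem 'mountain' ([ʒamɔvɛ], [ʒamɔv]) shows [v] unchanged in both environments, so [v] cannot be basic with [b] derived in isolation.
The underlying segment must be /b/; voiced stops become fricatives between vowels, yielding [v] there.

/rɔmɔb/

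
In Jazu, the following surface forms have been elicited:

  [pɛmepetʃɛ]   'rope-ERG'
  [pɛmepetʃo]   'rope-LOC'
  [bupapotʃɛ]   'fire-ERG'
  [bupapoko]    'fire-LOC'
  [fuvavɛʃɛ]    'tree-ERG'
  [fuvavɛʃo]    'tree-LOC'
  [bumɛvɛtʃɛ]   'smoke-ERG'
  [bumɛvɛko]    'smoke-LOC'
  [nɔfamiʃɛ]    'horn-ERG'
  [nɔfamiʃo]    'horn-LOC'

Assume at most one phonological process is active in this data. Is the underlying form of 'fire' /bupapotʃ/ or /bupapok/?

/bupapok/

In [bupapotʃɛ] and [bupapoko] the final segment of 'fire' alternates: [tʃ] ~ [k].
But 'rope' keeps [tʃ] in both environments ([pɛmepetʃɛ], [pɛmepetʃo]), so there is no rule changing /tʃ/ to [k] before the LOC suffix.
So /k/ is underlying, and a rule of palatalization before a front vowel — /k/ becomes palato-alveolar [tʃ] before a front vowel — gives [tʃ].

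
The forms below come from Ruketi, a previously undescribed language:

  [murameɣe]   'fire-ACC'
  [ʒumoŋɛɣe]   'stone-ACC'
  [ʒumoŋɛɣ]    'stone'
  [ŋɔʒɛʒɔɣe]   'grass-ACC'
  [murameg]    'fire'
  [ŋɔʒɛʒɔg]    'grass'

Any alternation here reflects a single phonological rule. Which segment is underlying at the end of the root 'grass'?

'grass' shows [g] ~ [ɣ] at the end of the stem ([ŋɔʒɛʒɔg] vs [ŋɔʒɛʒɔɣe]).
If /ɣ/ were underlying and a rule turned it into [g] in isolation, 'stone' would also alternate; but it has [ɣ] in both [ʒumoŋɛɣ] and [ʒumoŋɛɣe].
The underlying segment must be /g/; voiced stops become fricatives between vowels, yielding [ɣ] there.

/g/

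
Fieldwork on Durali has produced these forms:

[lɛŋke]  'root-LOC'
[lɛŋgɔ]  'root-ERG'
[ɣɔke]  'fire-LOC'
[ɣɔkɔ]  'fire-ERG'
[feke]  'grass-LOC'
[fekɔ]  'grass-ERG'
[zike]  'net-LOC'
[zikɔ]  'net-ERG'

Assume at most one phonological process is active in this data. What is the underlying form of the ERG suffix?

/-gɔ/

The ERG morpheme has two allomorphs, [-gɔ] and [-kɔ].
The LOC suffix, which begins with [k], is invariant after every stem; so [k] is not altered by any rule here.
The ERG suffix is therefore /-gɔ/ underlyingly, with post-vocalic devoicing: voiced stops become voiceless after a vowel.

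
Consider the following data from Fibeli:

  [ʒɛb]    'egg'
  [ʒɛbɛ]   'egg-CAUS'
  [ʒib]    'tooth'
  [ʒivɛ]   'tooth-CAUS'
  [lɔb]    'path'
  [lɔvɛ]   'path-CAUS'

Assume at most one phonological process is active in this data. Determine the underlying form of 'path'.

In [lɔb] and [lɔvɛ] the final segment of 'path' alternates: [b] ~ [v].
But 'egg' keeps [b] in both environments ([ʒɛb], [ʒɛbɛ]), so there is no rule changing /b/ to [v] before the CAUS suffix.
So /v/ is underlying, and a rule of word-final hardening — voiced fricatives become stops word-finally — gives [b].
So 'path' = /lɔv/.

/lɔv/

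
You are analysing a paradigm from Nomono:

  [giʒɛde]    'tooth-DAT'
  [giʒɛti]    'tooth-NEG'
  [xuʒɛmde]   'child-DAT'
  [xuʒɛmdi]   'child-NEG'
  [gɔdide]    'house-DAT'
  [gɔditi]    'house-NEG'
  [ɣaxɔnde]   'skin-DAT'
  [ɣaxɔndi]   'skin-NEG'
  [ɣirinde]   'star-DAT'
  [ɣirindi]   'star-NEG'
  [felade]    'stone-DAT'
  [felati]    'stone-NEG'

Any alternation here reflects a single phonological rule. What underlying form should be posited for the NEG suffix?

/-ti/

The NEG morpheme has two allomorphs, [-di] and [-ti].
The DAT suffix, which begins with [d], is invariant after every stem; so [d] is not altered by any rule here.
So the underlying form is /-ti/, and voiceless stops become voiced after a nasal.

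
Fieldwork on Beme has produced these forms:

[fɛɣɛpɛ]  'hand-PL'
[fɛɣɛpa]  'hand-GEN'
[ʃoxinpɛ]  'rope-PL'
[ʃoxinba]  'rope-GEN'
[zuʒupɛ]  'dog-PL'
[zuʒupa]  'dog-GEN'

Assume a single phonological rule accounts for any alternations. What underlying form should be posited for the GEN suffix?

The GEN suffix surfaces as [-ba] and [-pa], depending on the final segment of the stem.
By contrast the PL suffix keeps its initial [p] throughout — that segment must be underlying.
The GEN suffix is therefore /-ba/ underlyingly, with post-vocalic devoicing: voiced stops become voiceless after a vowel.

/-ba/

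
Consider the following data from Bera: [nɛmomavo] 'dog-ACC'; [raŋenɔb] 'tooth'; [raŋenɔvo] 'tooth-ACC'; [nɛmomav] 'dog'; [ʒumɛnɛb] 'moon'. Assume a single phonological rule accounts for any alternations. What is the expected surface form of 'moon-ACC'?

[ʒumɛnɛvo]

'tooth' shows [v] ~ [b] at the end of the stem ([raŋenɔvo] vs [raŋenɔb]).
The stem 'dog' ([nɛmomavo], [nɛmomav]) shows [v] unchanged in both environments, so [v] cannot be basic with [b] derived in isolation.
The alternation reflects intervocalic spirantization: voiced stops become fricatives between vowels. /b/ is underlying.
From [ʒumɛnɛb] the stem 'moon' is /ʒumɛnɛb/; between vowels this yields [ʒumɛnɛvo].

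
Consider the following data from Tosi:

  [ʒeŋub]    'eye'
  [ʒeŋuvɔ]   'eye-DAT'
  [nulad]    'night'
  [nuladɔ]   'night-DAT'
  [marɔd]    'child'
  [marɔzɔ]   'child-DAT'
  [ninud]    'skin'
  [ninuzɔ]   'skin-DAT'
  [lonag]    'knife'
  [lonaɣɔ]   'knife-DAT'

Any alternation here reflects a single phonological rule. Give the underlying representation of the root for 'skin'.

/ninuz/

In [ninud] and [ninuzɔ] the final segment of 'skin' alternates: [d] ~ [z].
But 'night' keeps [d] in both environments ([nulad], [nuladɔ]), so there is no rule changing /d/ to [z] before the DAT suffix.
So /z/ is underlying, and a rule of word-final hardening — voiced fricatives become stops word-finally — gives [d].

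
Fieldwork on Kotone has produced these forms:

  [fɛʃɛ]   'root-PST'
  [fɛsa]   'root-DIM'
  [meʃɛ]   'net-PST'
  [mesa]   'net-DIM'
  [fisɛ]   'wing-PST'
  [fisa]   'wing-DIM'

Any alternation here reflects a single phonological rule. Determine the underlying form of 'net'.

The root 'net' surfaces as [meʃɛ] and [mesa], with a stem-final [ʃ] ~ [s] alternation.
The stem 'wing' ([fisɛ], [fisa]) shows [s] unchanged in both environments, so [s] cannot be basic with [ʃ] derived before the PST suffix.
The underlying segment must be /ʃ/; palato-alveolar /ʃ/ becomes [s] when no front vowel follows, yielding [s] there.

/meʃ/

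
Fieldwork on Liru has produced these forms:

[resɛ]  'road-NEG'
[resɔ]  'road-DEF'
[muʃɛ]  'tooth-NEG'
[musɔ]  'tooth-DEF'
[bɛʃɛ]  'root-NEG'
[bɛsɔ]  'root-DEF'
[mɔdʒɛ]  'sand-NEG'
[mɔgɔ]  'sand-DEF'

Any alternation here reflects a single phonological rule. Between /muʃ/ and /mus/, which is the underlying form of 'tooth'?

/muʃ/

In [muʃɛ] and [musɔ] the final segment of 'tooth' alternates: [ʃ] ~ [s].
But 'road' keeps [s] in both environments ([resɛ], [resɔ]), so there is no rule changing /s/ to [ʃ] before the NEG suffix.
So /ʃ/ is underlying, and a rule of depalatalization — palato-alveolar /dʒ/ and /ʃ/ become [g] and [s] when no front vowel follows — gives [s].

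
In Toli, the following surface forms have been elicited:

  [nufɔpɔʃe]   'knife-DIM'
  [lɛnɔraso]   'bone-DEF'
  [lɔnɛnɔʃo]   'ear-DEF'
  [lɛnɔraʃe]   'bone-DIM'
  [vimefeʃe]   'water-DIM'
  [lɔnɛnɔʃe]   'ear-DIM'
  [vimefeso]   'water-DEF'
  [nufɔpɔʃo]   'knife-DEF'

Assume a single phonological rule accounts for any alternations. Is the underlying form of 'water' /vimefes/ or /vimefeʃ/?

In [vimefeʃe] and [vimefeso] the final segment of 'water' alternates: [ʃ] ~ [s].
If /ʃ/ were underlying and a rule turned it into [s] before the DEF suffix, 'ear' would also alternate; but it has [ʃ] in both [lɔnɛnɔʃe] and [lɔnɛnɔʃo].
The underlying segment must be /s/; /s/ becomes palato-alveolar [ʃ] before a front vowel, yielding [ʃ] there.

/vimefes/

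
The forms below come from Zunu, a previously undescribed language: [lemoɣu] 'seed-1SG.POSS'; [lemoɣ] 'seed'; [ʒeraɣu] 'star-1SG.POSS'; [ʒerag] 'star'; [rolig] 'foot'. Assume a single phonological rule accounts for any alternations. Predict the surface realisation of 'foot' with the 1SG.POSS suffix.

[roliɣu]

The stem for 'star' ends in [ɣ] in [ʒeraɣu] but [g] in [ʒerag].
Compare 'seed', with invariant [ɣ] in [lemoɣu] and [lemoɣ]: an analysis with underlying /ɣ/ and a rule producing [g] in isolation would wrongly predict alternation here too.
Therefore /g/ is basic and [ɣ] is derived by intervocalic spirantization (voiced stops become fricatives between vowels).
From [rolig] the stem 'foot' is /rolig/; between vowels this yields [roliɣu].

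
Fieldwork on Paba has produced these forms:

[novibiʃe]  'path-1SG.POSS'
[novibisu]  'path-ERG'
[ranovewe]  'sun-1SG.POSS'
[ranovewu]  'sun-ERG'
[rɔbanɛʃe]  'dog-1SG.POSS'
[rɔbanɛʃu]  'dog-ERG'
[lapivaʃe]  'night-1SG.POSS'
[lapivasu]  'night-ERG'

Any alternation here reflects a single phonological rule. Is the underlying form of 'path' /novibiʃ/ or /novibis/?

The stem for 'path' ends in [ʃ] in [novibiʃe] but [s] in [novibisu].
Compare 'dog', with invariant [ʃ] in [rɔbanɛʃe] and [rɔbanɛʃu]: an analysis with underlying /ʃ/ and a rule producing [s] before the ERG suffix would wrongly predict alternation here too.
The underlying segment must be /s/; /s/ becomes palato-alveolar [ʃ] before a front vowel, yielding [ʃ] there.

/novibis/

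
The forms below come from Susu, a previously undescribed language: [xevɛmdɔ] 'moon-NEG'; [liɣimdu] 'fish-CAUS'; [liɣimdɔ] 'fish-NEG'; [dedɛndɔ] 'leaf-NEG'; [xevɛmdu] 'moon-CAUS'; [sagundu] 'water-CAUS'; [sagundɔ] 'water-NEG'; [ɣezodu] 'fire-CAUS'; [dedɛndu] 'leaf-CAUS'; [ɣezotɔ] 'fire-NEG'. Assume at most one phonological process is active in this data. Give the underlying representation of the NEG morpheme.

/-tɔ/

The NEG morpheme has two allomorphs, [-dɔ] and [-tɔ].
By contrast the CAUS suffix keeps its initial [d] throughout — that segment must be underlying.
The NEG suffix is therefore /-tɔ/ underlyingly, with post-nasal voicing: voiceless stops become voiced after a nasal.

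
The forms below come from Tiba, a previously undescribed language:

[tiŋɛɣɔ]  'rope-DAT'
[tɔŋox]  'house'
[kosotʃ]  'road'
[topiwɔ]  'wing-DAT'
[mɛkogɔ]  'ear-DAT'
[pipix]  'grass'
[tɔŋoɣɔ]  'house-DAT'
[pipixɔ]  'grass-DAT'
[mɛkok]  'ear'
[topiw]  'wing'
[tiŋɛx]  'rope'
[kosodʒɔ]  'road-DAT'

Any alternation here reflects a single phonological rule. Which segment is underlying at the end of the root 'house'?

/ɣ/

The root 'house' surfaces as [tɔŋox] and [tɔŋoɣɔ], with a stem-final [x] ~ [ɣ] alternation.
The stem 'grass' ([pipix], [pipixɔ]) shows [x] unchanged in both environments, so [x] cannot be basic with [ɣ] derived before the DAT suffix.
So /ɣ/ is underlying, and a rule of word-final obstruent devoicing — voiced obstruents become voiceless word-finally — gives [x].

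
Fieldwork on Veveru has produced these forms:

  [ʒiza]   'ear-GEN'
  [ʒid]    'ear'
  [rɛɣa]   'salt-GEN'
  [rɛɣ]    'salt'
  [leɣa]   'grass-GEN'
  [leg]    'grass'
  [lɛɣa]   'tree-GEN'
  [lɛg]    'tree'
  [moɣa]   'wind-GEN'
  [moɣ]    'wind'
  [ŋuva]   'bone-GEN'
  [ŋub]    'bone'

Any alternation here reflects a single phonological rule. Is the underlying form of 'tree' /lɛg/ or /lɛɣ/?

The stem for 'tree' ends in [ɣ] in [lɛɣa] but [g] in [lɛg].
If /ɣ/ were underlying and a rule turned it into [g] in isolation, 'salt' would also alternate; but it has [ɣ] in both [rɛɣa] and [rɛɣ].
So /g/ is underlying, and a rule of intervocalic spirantization — voiced stops become fricatives between vowels — gives [ɣ].

/lɛg/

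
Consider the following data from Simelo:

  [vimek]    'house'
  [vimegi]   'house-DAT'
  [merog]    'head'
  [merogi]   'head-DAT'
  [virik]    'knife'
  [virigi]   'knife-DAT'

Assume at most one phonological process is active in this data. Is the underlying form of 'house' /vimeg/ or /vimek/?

/vimek/

The stem for 'house' ends in [k] in [vimek] but [g] in [vimegi].
Compare 'head', with invariant [g] in [merog] and [merogi]: an analysis with underlying /g/ and a rule producing [k] in isolation would wrongly predict alternation here too.
So /k/ is underlying, and a rule of intervocalic voicing — voiceless stops become voiced between vowels — gives [g].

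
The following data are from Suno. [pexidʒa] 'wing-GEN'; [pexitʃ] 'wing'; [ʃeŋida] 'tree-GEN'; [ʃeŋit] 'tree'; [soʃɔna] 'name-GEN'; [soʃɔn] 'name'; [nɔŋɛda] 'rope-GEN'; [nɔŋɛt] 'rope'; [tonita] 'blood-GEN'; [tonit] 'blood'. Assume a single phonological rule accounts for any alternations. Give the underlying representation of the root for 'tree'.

'tree' shows [d] ~ [t] at the end of the stem ([ʃeŋida] vs [ʃeŋit]).
If /t/ were underlying and a rule turned it into [d] before the GEN suffix, 'blood' would also alternate; but it has [t] in both [tonita] and [tonit].
So /d/ is underlying, and a rule of word-final obstruent devoicing — voiced obstruents become voiceless word-finally — gives [t].

/ʃeŋid/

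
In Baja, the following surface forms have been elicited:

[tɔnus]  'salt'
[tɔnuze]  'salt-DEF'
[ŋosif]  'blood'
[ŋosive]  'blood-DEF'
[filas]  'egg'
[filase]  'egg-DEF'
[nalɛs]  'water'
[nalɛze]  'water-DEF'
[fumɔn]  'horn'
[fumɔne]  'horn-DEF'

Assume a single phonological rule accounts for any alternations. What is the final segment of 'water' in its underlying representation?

/z/

'water' shows [s] ~ [z] at the end of the stem ([nalɛs] vs [nalɛze]).
Compare 'egg', with invariant [s] in [filas] and [filase]: an analysis with underlying /s/ and a rule producing [z] before the DEF suffix would wrongly predict alternation here too.
The alternation reflects word-final obstruent devoicing: voiced obstruents become voiceless word-finally. /z/ is underlying.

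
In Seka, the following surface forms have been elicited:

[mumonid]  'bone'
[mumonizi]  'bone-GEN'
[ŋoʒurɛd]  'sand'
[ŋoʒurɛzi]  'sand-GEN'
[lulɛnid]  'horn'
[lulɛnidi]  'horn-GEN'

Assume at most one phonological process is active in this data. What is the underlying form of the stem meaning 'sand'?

/ŋoʒurɛz/

The stem for 'sand' ends in [d] in [ŋoʒurɛd] but [z] in [ŋoʒurɛzi].
Compare 'horn', with invariant [d] in [lulɛnid] and [lulɛnidi]: an analysis with underlying /d/ and a rule producing [z] before the GEN suffix would wrongly predict alternation here too.
Therefore /z/ is basic and [d] is derived by word-final hardening (voiced fricatives become stops word-finally).
Hence 'sand' is /ŋoʒurɛz/ underlyingly.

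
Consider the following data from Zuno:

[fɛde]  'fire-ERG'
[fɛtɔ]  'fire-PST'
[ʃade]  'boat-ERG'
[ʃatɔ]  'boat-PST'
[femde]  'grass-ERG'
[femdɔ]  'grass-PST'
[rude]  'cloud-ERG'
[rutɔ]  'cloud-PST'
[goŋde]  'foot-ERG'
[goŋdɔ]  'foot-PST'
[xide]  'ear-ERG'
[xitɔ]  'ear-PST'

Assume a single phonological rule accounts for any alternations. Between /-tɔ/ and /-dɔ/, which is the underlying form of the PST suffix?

/-tɔ/

The PST morpheme has two allomorphs, [-dɔ] and [-tɔ].
By contrast the ERG suffix keeps its initial [d] throughout — that segment must be underlying.
So the underlying form is /-tɔ/, and voiceless stops become voiced after a nasal.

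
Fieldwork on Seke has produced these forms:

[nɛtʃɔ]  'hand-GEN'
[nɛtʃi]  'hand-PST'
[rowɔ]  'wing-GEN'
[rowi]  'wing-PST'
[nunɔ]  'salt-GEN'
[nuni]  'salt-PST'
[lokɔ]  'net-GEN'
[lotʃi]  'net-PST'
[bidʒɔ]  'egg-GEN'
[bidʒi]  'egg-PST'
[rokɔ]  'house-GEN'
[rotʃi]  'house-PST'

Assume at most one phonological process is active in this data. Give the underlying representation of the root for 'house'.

The root 'house' surfaces as [rokɔ] and [rotʃi], with a stem-final [k] ~ [tʃ] alternation.
Compare 'hand', with invariant [tʃ] in [nɛtʃɔ] and [nɛtʃi]: an analysis with underlying /tʃ/ and a rule producing [k] before the GEN suffix would wrongly predict alternation here too.
The underlying segment must be /k/; /k/ becomes palato-alveolar [tʃ] before a front vowel, yielding [tʃ] there.

/rok/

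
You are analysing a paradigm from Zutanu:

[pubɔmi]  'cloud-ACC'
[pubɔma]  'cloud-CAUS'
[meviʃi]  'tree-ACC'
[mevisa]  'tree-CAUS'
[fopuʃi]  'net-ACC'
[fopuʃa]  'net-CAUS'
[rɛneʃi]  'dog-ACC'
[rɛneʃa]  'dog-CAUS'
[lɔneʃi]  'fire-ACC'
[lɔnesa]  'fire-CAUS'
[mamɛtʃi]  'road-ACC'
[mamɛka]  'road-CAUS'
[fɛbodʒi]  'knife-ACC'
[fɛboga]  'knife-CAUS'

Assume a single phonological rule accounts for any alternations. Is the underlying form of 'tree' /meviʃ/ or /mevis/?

'tree' shows [ʃ] ~ [s] at the end of the stem ([meviʃi] vs [mevisa]).
If /ʃ/ were underlying and a rule turned it into [s] before the CAUS suffix, 'dog' would also alternate; but it has [ʃ] in both [rɛneʃi] and [rɛneʃa].
The underlying segment must be /s/; /k/, /g/ and /s/ become palato-alveolar [tʃ], [dʒ] and [ʃ] before a front vowel, yielding [ʃ] there.

/mevis/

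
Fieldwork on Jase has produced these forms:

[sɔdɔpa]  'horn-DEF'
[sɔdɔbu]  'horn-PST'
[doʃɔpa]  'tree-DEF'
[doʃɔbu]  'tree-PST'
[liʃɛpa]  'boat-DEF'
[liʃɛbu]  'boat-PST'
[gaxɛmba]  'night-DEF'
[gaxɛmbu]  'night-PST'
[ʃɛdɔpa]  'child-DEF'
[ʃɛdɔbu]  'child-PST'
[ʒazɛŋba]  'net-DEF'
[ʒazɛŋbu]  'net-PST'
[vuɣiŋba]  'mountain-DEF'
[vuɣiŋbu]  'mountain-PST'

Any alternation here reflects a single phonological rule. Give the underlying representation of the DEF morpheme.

The DEF morpheme has two allomorphs, [-ba] and [-pa].
By contrast the PST suffix keeps its initial [b] throughout — that segment must be underlying.
The DEF suffix is therefore /-pa/ underlyingly, with post-nasal voicing: voiceless stops become voiced after a nasal.

/-pa/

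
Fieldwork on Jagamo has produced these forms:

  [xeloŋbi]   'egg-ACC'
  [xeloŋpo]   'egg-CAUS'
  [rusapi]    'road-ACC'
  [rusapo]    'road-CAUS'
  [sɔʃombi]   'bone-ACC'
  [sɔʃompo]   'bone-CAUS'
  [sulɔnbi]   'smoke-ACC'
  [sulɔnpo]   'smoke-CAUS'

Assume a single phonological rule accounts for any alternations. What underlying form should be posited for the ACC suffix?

/-bi/

The ACC morpheme has two allomorphs, [-bi] and [-pi].
The CAUS suffix, which begins with [p], is invariant after every stem; so [p] is not altered by any rule here.
The ACC suffix is therefore /-bi/ underlyingly, with post-vocalic devoicing: voiced stops become voiceless after a vowel.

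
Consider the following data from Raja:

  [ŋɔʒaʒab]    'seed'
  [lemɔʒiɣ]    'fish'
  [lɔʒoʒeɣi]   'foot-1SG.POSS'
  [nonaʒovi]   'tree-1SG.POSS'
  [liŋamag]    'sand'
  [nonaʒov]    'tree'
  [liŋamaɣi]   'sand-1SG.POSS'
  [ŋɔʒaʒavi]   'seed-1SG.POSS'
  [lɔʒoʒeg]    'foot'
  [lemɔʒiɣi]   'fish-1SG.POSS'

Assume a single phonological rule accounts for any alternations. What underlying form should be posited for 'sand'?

/liŋamag/

'sand' shows [ɣ] ~ [g] at the end of the stem ([liŋamaɣi] vs [liŋamag]).
If /ɣ/ were underlying and a rule turned it into [g] in isolation, 'fish' would also alternate; but it has [ɣ] in both [lemɔʒiɣi] and [lemɔʒiɣ].
The underlying segment must be /g/; voiced stops become fricatives between vowels, yielding [ɣ] there.
So 'sand' = /liŋamag/.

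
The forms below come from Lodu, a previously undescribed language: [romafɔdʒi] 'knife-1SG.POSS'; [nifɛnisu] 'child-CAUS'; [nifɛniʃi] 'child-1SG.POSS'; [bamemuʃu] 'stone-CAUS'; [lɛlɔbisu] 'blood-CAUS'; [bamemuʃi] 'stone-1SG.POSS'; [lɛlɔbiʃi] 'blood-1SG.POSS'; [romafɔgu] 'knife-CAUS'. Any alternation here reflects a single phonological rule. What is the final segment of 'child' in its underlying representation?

The stem for 'child' ends in [ʃ] in [nifɛniʃi] but [s] in [nifɛnisu].
But 'stone' keeps [ʃ] in both environments ([bamemuʃi], [bamemuʃu]), so there is no rule changing /ʃ/ to [s] before the CAUS suffix.
The alternation reflects palatalization before a front vowel: /g/ and /s/ become palato-alveolar [dʒ] and [ʃ] before a front vowel. /s/ is underlying.

/s/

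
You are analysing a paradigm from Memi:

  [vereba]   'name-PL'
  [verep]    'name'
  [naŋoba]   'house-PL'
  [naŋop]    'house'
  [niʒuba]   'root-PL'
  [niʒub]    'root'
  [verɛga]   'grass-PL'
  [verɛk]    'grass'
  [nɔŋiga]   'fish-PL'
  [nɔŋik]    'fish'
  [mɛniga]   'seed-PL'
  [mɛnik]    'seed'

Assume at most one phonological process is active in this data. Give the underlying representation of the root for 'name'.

/verep/

The root 'name' surfaces as [vereba] and [verep], with a stem-final [b] ~ [p] alternation.
Compare 'root', with invariant [b] in [niʒuba] and [niʒub]: an analysis with underlying /b/ and a rule producing [p] in isolation would wrongly predict alternation here too.
Therefore /p/ is basic and [b] is derived by intervocalic voicing (voiceless stops become voiced between vowels).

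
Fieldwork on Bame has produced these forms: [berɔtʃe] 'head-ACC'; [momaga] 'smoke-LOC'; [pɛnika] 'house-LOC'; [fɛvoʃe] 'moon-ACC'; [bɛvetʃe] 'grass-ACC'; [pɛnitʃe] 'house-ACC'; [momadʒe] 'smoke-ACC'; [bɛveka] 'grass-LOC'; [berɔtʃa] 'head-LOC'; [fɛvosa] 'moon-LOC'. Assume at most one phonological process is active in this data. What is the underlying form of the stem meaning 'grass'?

/bɛvek/

'grass' shows [k] ~ [tʃ] at the end of the stem ([bɛveka] vs [bɛvetʃe]).
Compare 'head', with invariant [tʃ] in [berɔtʃa] and [berɔtʃe]: an analysis with underlying /tʃ/ and a rule producing [k] before the LOC suffix would wrongly predict alternation here too.
Therefore /k/ is basic and [tʃ] is derived by palatalization before a front vowel (/k/, /g/ and /s/ become palato-alveolar [tʃ], [dʒ] and [ʃ] before a front vowel).
So 'grass' = /bɛvek/.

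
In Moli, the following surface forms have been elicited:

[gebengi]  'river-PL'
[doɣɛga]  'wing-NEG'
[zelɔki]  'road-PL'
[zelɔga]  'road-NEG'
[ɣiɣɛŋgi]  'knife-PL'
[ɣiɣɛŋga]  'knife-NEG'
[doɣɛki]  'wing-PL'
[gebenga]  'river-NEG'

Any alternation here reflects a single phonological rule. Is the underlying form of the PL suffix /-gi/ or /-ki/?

The PL suffix surfaces as [-gi] and [-ki], depending on the final segment of the stem.
The NEG suffix, which begins with [g], is invariant after every stem; so [g] is not altered by any rule here.
So the underlying form is /-ki/, and voiceless stops become voiced after a nasal.

/-ki/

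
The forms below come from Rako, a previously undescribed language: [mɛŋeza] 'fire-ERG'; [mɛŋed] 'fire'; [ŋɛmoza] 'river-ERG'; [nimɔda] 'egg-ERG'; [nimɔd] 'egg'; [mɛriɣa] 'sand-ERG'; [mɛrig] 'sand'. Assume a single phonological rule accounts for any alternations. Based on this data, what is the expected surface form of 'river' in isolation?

The stem for 'fire' ends in [z] in [mɛŋeza] but [d] in [mɛŋed].
The stem 'egg' ([nimɔda], [nimɔd]) shows [d] unchanged in both environments, so [d] cannot be basic with [z] derived before the ERG suffix.
The alternation reflects word-final hardening: voiced fricatives become stops word-finally. /z/ is underlying.
From [ŋɛmoza] the stem 'river' is /ŋɛmoz/; word-finally this yields [ŋɛmod].

[ŋɛmod]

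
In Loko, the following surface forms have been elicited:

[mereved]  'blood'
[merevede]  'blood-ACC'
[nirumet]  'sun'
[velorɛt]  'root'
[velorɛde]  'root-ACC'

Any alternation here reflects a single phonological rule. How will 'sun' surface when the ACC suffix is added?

[nirumede]

'root' shows [t] ~ [d] at the end of the stem ([velorɛt] vs [velorɛde]).
The stem 'blood' ([mereved], [merevede]) shows [d] unchanged in both environments, so [d] cannot be basic with [t] derived in isolation.
The underlying segment must be /t/; voiceless stops become voiced between vowels, yielding [d] there.
The one attested form of 'sun', [nirumet], shows underlying /nirumet/. Applying the same rule between vowels gives [nirumede].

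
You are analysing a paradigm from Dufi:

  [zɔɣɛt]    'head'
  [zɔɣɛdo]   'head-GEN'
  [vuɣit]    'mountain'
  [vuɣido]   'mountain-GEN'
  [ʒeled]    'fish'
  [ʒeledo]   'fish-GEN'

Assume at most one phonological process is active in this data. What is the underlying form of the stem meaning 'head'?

/zɔɣɛt/

In [zɔɣɛt] and [zɔɣɛdo] the final segment of 'head' alternates: [t] ~ [d].
If /d/ were underlying and a rule turned it into [t] in isolation, 'fish' would also alternate; but it has [d] in both [ʒeled] and [ʒeledo].
The alternation reflects intervocalic voicing: voiceless stops become voiced between vowels. /t/ is underlying.
Hence 'head' is /zɔɣɛt/ underlyingly.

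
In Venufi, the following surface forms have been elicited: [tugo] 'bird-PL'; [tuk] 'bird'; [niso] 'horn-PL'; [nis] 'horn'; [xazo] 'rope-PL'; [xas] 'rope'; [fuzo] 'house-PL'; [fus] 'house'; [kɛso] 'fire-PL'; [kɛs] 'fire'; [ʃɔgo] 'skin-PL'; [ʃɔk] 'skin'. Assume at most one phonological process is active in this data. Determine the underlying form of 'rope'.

/xaz/

The stem for 'rope' ends in [z] in [xazo] but [s] in [xas].
If /s/ were underlying and a rule turned it into [z] before the PL suffix, 'horn' would also alternate; but it has [s] in both [niso] and [nis].
The alternation reflects word-final obstruent devoicing: voiced obstruents become voiceless word-finally. /z/ is underlying.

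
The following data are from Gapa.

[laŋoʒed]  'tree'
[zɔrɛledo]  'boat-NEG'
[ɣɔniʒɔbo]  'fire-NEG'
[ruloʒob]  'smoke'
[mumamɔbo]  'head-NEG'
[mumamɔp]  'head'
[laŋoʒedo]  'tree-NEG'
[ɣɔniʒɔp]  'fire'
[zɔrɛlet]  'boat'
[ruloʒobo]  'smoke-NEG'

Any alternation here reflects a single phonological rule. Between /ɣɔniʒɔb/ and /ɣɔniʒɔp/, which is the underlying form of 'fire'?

/ɣɔniʒɔp/

'fire' shows [p] ~ [b] at the end of the stem ([ɣɔniʒɔp] vs [ɣɔniʒɔbo]).
The stem 'smoke' ([ruloʒob], [ruloʒobo]) shows [b] unchanged in both environments, so [b] cannot be basic with [p] derived in isolation.
So /p/ is underlying, and a rule of intervocalic voicing — voiceless stops become voiced between vowels — gives [b].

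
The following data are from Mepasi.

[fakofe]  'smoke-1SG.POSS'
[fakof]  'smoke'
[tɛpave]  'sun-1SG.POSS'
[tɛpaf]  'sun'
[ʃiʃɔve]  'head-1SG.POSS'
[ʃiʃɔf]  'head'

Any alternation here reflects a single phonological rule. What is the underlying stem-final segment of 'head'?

/v/

The root 'head' surfaces as [ʃiʃɔve] and [ʃiʃɔf], with a stem-final [v] ~ [f] alternation.
The stem 'smoke' ([fakofe], [fakof]) shows [f] unchanged in both environments, so [f] cannot be basic with [v] derived before the 1SG.POSS suffix.
The alternation reflects word-final obstruent devoicing: voiced obstruents become voiceless word-finally. /v/ is underlying.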